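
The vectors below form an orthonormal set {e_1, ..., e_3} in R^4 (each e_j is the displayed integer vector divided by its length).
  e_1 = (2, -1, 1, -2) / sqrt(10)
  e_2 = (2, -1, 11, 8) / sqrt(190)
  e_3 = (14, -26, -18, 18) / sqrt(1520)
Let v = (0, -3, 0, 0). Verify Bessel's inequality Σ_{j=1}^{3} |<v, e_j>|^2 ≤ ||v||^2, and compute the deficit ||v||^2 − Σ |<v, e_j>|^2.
Σ |<v, e_j>|^2 = 99/20; ||v||^2 = 9; deficit = 81/20

Write each e_j = u_j / sqrt(<u_j, u_j>) where u_j is the displayed integer vector. Then <v, e_j> = <v, u_j> / sqrt(<u_j, u_j>), so |<v, e_j>|^2 = <v, u_j>^2 / <u_j, u_j>.
Coefficients: <v, e_1> = 3/sqrt(10), <v, e_2> = 3/sqrt(190), <v, e_3> = 78/sqrt(1520).
Square and sum: Σ |<v, e_j>|^2 = 99/20.
Compute ||v||^2 = v·v = 9.
Deficit = 9 − 99/20 = 81/20 ≥ 0, confirming Bessel's inequality. (The deficit equals ||v − Σ <v,e_j> e_j||^2, the squared distance from v to span{e_j}.)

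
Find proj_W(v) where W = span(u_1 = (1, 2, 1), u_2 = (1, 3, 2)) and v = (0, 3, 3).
proj_W(v) = (0, 3, 3)

Set up U = [u_1 | ... | u_2] ∈ R^(3×2). The projector onto W = col(U) is P = U (U^T U)^(-1) U^T.
Compute U^T U =
  [6, 9]
  [9, 14],
and U^T v = (9, 15).
Solve U^T U · c = U^T v for the coefficients: c = (-3, 3). The projection is proj_W(v) = U c.
Check: (v - proj_W(v)) · u_1 = 0  (should be 0).
Check: (v - proj_W(v)) · u_2 = 0  (should be 0).
Result: proj_W(v) = (0, 3, 3).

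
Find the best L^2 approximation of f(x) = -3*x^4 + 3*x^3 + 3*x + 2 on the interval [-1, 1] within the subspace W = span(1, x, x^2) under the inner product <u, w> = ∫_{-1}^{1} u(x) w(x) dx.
g(x) = -18*x^2/7 + 24*x/5 + 79/35

The best approximation g ∈ W is the orthogonal projection of f onto W. Writing g = a_0 + a_1 x + a_2 x^2, the coefficients solve the normal equations G · a = b where
  G_{ij} = <φ_i, φ_j> and b_i = <f, φ_i>, with φ_0 = 1, φ_1 = x, φ_2 = x^2.
G =
  [2, 0, 2/3]
  [0, 2/3, 0]
  [2/3, 0, 2/5],
b = (14/5, 16/5, 10/21).
Solving gives a_0 = 79/35, a_1 = 24/5, a_2 = -18/7, so
  g(x) = -18*x^2/7 + 24*x/5 + 79/35.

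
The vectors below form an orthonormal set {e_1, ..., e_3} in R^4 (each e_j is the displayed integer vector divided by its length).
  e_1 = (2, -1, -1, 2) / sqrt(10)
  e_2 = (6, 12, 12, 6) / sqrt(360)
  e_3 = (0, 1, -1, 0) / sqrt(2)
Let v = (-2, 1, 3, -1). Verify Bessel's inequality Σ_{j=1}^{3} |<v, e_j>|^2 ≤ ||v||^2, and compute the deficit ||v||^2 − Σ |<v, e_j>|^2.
Σ |<v, e_j>|^2 = 29/2; ||v||^2 = 15; deficit = 1/2

Write each e_j = u_j / sqrt(<u_j, u_j>) where u_j is the displayed integer vector. Then <v, e_j> = <v, u_j> / sqrt(<u_j, u_j>), so |<v, e_j>|^2 = <v, u_j>^2 / <u_j, u_j>.
Coefficients: <v, e_1> = -10/sqrt(10), <v, e_2> = 30/sqrt(360), <v, e_3> = -2/sqrt(2).
Square and sum: Σ |<v, e_j>|^2 = 29/2.
Compute ||v||^2 = v·v = 15.
Deficit = 15 − 29/2 = 1/2 ≥ 0, confirming Bessel's inequality. (The deficit equals ||v − Σ <v,e_j> e_j||^2, the squared distance from v to span{e_j}.)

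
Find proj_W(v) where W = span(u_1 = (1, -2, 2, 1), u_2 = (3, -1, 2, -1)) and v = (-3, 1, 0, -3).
proj_W(v) = (-41/43, 67/43, -70/43, -29/43)

Set up U = [u_1 | ... | u_2] ∈ R^(4×2). The projector onto W = col(U) is P = U (U^T U)^(-1) U^T.
Compute U^T U =
  [10, 8]
  [8, 15],
and U^T v = (-8, -7).
Solve U^T U · c = U^T v for the coefficients: c = (-32/43, -3/43). The projection is proj_W(v) = U c.
Check: (v - proj_W(v)) · u_1 = 0  (should be 0).
Check: (v - proj_W(v)) · u_2 = 0  (should be 0).
Result: proj_W(v) = (-41/43, 67/43, -70/43, -29/43).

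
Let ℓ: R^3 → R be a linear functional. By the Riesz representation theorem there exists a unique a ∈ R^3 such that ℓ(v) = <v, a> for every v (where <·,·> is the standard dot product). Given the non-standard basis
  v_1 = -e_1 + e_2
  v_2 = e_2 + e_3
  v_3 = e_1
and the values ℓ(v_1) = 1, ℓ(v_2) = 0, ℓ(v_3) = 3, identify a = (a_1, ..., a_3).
a = (3, 4, -4)

Write a = (a_1, ..., a_3) in the standard basis. For each basis vector v_i, ℓ(v_i) = <v_i, a> is a linear equation in the a_j's. Collect the n equations into a matrix system V a = ℓ, where row i of V is v_i (expressed in the standard basis). Since V is invertible (lower-triangular with 1s on the diagonal, up to permutation), solve by back-substitution:
  V =
[[-1, 1, 0],
 [0, 1, 1],
 [1, 0, 0]]
  V a = (1, 0, 3)
Solving gives a = (3, 4, -4).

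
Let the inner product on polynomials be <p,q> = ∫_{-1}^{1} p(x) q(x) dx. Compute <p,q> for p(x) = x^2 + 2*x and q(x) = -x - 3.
<p,q> = -10/3

Expand the product: p(x)·q(x) = -x^3 - 5*x^2 - 6*x.
∫_{-1}^{1} of each monomial x^k gives [2/(k+1) if k even, 0 if k odd]. Integrating term-by-term (or equivalently evaluating the antiderivative F(x) = -x^4/4 - 5*x^3/3 - 3*x^2 at the endpoints):
  F(1) − F(−1) = -59/12 − (-19/12) = -10/3.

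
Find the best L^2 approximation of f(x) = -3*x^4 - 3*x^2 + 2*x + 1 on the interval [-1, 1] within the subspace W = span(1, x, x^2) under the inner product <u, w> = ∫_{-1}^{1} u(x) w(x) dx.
g(x) = -39*x^2/7 + 2*x + 44/35

The best approximation g ∈ W is the orthogonal projection of f onto W. Writing g = a_0 + a_1 x + a_2 x^2, the coefficients solve the normal equations G · a = b where
  G_{ij} = <φ_i, φ_j> and b_i = <f, φ_i>, with φ_0 = 1, φ_1 = x, φ_2 = x^2.
G =
  [2, 0, 2/3]
  [0, 2/3, 0]
  [2/3, 0, 2/5],
b = (-6/5, 4/3, -146/105).
Solving gives a_0 = 44/35, a_1 = 2, a_2 = -39/7, so
  g(x) = -39*x^2/7 + 2*x + 44/35.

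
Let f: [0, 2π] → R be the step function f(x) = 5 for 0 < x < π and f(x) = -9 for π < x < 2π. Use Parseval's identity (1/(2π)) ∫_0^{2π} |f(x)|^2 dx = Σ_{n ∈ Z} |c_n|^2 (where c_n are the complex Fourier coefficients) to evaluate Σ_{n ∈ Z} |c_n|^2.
Σ |c_n|^2 = 53

Parseval equates the L^2 energy of f (normalised by 1/(2π)) with the ℓ^2 sum of its Fourier coefficients: (1/(2π)) ∫_0^{2π} |f|^2 = Σ |c_n|^2.
Compute the left side: (1/(2π)) [∫_0^π 5^2 dx + ∫_π^{2π} (-9)^2 dx] = (1/(2π)) · (25π + 81π) = (25 + 81)/2 = 53.
So Σ_{n ∈ Z} |c_n|^2 = 53.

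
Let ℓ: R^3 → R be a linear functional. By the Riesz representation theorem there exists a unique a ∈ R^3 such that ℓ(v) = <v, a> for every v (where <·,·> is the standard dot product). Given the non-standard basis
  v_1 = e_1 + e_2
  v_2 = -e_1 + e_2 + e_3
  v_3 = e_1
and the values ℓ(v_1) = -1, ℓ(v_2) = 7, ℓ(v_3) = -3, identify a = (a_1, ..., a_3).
a = (-3, 2, 2)

Write a = (a_1, ..., a_3) in the standard basis. For each basis vector v_i, ℓ(v_i) = <v_i, a> is a linear equation in the a_j's. Collect the n equations into a matrix system V a = ℓ, where row i of V is v_i (expressed in the standard basis). Since V is invertible (lower-triangular with 1s on the diagonal, up to permutation), solve by back-substitution:
  V =
[[1, 1, 0],
 [-1, 1, 1],
 [1, 0, 0]]
  V a = (-1, 7, -3)
Solving gives a = (-3, 2, 2).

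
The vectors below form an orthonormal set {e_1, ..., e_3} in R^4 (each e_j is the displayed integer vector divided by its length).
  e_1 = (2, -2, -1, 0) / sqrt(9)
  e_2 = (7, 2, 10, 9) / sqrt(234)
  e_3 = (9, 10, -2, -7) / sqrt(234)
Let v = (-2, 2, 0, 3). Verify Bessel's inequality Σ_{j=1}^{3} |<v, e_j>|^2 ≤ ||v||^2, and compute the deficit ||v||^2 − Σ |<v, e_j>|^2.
Σ |<v, e_j>|^2 = 89/9; ||v||^2 = 17; deficit = 64/9

Write each e_j = u_j / sqrt(<u_j, u_j>) where u_j is the displayed integer vector. Then <v, e_j> = <v, u_j> / sqrt(<u_j, u_j>), so |<v, e_j>|^2 = <v, u_j>^2 / <u_j, u_j>.
Coefficients: <v, e_1> = -8/sqrt(9), <v, e_2> = 17/sqrt(234), <v, e_3> = -19/sqrt(234).
Square and sum: Σ |<v, e_j>|^2 = 89/9.
Compute ||v||^2 = v·v = 17.
Deficit = 17 − 89/9 = 64/9 ≥ 0, confirming Bessel's inequality. (The deficit equals ||v − Σ <v,e_j> e_j||^2, the squared distance from v to span{e_j}.)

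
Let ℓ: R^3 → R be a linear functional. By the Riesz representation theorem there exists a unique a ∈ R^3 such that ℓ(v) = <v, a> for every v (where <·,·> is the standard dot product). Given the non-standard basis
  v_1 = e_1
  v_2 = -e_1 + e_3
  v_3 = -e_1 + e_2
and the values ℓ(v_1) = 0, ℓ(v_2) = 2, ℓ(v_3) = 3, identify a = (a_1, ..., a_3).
a = (0, 3, 2)

Write a = (a_1, ..., a_3) in the standard basis. For each basis vector v_i, ℓ(v_i) = <v_i, a> is a linear equation in the a_j's. Collect the n equations into a matrix system V a = ℓ, where row i of V is v_i (expressed in the standard basis). Since V is invertible (lower-triangular with 1s on the diagonal, up to permutation), solve by back-substitution:
  V =
[[1, 0, 0],
 [-1, 0, 1],
 [-1, 1, 0]]
  V a = (0, 2, 3)
Solving gives a = (0, 3, 2).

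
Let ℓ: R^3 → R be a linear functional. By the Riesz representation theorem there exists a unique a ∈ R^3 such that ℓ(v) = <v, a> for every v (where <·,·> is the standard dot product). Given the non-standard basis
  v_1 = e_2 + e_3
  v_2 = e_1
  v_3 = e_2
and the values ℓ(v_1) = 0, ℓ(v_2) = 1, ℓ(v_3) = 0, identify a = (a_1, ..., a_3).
a = (1, 0, 0)

Write a = (a_1, ..., a_3) in the standard basis. For each basis vector v_i, ℓ(v_i) = <v_i, a> is a linear equation in the a_j's. Collect the n equations into a matrix system V a = ℓ, where row i of V is v_i (expressed in the standard basis). Since V is invertible (lower-triangular with 1s on the diagonal, up to permutation), solve by back-substitution:
  V =
[[0, 1, 1],
 [1, 0, 0],
 [0, 1, 0]]
  V a = (0, 1, 0)
Solving gives a = (1, 0, 0).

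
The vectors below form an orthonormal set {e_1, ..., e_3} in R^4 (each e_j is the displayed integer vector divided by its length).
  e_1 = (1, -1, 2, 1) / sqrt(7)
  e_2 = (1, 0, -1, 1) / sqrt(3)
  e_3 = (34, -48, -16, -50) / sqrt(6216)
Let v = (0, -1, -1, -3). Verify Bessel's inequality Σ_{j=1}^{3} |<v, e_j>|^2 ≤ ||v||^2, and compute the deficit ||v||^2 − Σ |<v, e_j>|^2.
Σ |<v, e_j>|^2 = 813/74; ||v||^2 = 11; deficit = 1/74

Write each e_j = u_j / sqrt(<u_j, u_j>) where u_j is the displayed integer vector. Then <v, e_j> = <v, u_j> / sqrt(<u_j, u_j>), so |<v, e_j>|^2 = <v, u_j>^2 / <u_j, u_j>.
Coefficients: <v, e_1> = -4/sqrt(7), <v, e_2> = -2/sqrt(3), <v, e_3> = 214/sqrt(6216).
Square and sum: Σ |<v, e_j>|^2 = 813/74.
Compute ||v||^2 = v·v = 11.
Deficit = 11 − 813/74 = 1/74 ≥ 0, confirming Bessel's inequality. (The deficit equals ||v − Σ <v,e_j> e_j||^2, the squared distance from v to span{e_j}.)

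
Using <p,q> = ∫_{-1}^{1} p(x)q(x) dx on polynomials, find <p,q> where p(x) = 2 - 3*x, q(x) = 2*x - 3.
<p,q> = -16

Expand the product: p(x)·q(x) = -6*x^2 + 13*x - 6.
∫_{-1}^{1} of each monomial x^k gives [2/(k+1) if k even, 0 if k odd]. Integrating term-by-term (or equivalently evaluating the antiderivative F(x) = -2*x^3 + 13*x^2/2 - 6*x at the endpoints):
  F(1) − F(−1) = -3/2 − (29/2) = -16.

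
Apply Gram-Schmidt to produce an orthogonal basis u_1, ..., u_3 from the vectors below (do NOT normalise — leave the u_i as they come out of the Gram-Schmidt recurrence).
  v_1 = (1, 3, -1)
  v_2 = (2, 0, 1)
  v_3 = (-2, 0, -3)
Orthogonal basis:
  u_1 = (1, 3, -1)
  u_2 = (21/11, -3/11, 12/11)
  u_3 = (2/3, -2/3, -4/3)

Apply the Gram-Schmidt recurrence
  u_1 = v_1
  u_i = v_i − Σ_{j<i} ((v_i · u_j) / (u_j · u_j)) · u_j.

Step by step this gives:
  u_1 = (1, 3, -1)
  u_2 = (21/11, -3/11, 12/11)
  u_3 = (2/3, -2/3, -4/3)

Orthogonality check:
  u_2 · u_1 = 0 (should be 0)
  u_3 · u_1 = 0 (should be 0)
  u_3 · u_2 = 0 (should be 0)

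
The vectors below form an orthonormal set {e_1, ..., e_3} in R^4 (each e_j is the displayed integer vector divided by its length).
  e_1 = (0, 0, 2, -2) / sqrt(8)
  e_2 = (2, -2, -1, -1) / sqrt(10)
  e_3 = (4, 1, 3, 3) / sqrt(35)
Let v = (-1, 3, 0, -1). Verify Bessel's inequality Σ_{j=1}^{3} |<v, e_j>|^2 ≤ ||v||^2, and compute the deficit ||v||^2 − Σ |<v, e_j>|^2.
Σ |<v, e_j>|^2 = 41/7; ||v||^2 = 11; deficit = 36/7

Write each e_j = u_j / sqrt(<u_j, u_j>) where u_j is the displayed integer vector. Then <v, e_j> = <v, u_j> / sqrt(<u_j, u_j>), so |<v, e_j>|^2 = <v, u_j>^2 / <u_j, u_j>.
Coefficients: <v, e_1> = 2/sqrt(8), <v, e_2> = -7/sqrt(10), <v, e_3> = -4/sqrt(35).
Square and sum: Σ |<v, e_j>|^2 = 41/7.
Compute ||v||^2 = v·v = 11.
Deficit = 11 − 41/7 = 36/7 ≥ 0, confirming Bessel's inequality. (The deficit equals ||v − Σ <v,e_j> e_j||^2, the squared distance from v to span{e_j}.)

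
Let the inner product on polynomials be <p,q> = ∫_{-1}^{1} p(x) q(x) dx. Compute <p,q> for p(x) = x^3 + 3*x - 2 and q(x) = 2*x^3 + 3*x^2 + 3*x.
<p,q> = 216/35

Expand the product: p(x)·q(x) = 2*x^6 + 3*x^5 + 9*x^4 + 5*x^3 + 3*x^2 - 6*x.
∫_{-1}^{1} of each monomial x^k gives [2/(k+1) if k even, 0 if k odd]. Integrating term-by-term (or equivalently evaluating the antiderivative F(x) = 2*x^7/7 + x^6/2 + 9*x^5/5 + 5*x^4/4 + x^3 - 3*x^2 at the endpoints):
  F(1) − F(−1) = 257/140 − (-607/140) = 216/35.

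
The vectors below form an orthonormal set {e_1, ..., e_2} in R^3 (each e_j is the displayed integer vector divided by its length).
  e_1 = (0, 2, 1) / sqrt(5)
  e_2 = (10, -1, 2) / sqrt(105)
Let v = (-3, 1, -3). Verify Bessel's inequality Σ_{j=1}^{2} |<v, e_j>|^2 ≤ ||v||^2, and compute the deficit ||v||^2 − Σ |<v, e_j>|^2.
Σ |<v, e_j>|^2 = 278/21; ||v||^2 = 19; deficit = 121/21

Write each e_j = u_j / sqrt(<u_j, u_j>) where u_j is the displayed integer vector. Then <v, e_j> = <v, u_j> / sqrt(<u_j, u_j>), so |<v, e_j>|^2 = <v, u_j>^2 / <u_j, u_j>.
Coefficients: <v, e_1> = -1/sqrt(5), <v, e_2> = -37/sqrt(105).
Square and sum: Σ |<v, e_j>|^2 = 278/21.
Compute ||v||^2 = v·v = 19.
Deficit = 19 − 278/21 = 121/21 ≥ 0, confirming Bessel's inequality. (The deficit equals ||v − Σ <v,e_j> e_j||^2, the squared distance from v to span{e_j}.)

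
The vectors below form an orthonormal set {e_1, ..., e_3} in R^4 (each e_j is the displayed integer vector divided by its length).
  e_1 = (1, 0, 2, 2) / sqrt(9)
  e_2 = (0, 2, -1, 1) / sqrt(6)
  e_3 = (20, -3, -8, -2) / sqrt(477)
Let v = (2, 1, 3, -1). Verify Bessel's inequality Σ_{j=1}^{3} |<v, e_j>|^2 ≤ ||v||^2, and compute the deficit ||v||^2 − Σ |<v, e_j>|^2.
Σ |<v, e_j>|^2 = 817/159; ||v||^2 = 15; deficit = 1568/159

Write each e_j = u_j / sqrt(<u_j, u_j>) where u_j is the displayed integer vector. Then <v, e_j> = <v, u_j> / sqrt(<u_j, u_j>), so |<v, e_j>|^2 = <v, u_j>^2 / <u_j, u_j>.
Coefficients: <v, e_1> = 6/sqrt(9), <v, e_2> = -2/sqrt(6), <v, e_3> = 15/sqrt(477).
Square and sum: Σ |<v, e_j>|^2 = 817/159.
Compute ||v||^2 = v·v = 15.
Deficit = 15 − 817/159 = 1568/159 ≥ 0, confirming Bessel's inequality. (The deficit equals ||v − Σ <v,e_j> e_j||^2, the squared distance from v to span{e_j}.)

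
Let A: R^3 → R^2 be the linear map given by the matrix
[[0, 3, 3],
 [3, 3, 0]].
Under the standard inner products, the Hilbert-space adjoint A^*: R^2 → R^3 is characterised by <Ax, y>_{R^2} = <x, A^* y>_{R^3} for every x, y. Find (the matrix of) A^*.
A^* = A^T =
[[0, 3],
 [3, 3],
 [3, 0]]

For real matrices with standard dot products, the defining identity <Ax, y> = <x, A^* y> gives (Ax)^T y = x^T (A^*) y, i.e. x^T A^T y = x^T (A^*) y. Since this holds for all x, y, we must have A^* = A^T. Therefore
A^* =
[[0, 3],
 [3, 3],
 [3, 0]].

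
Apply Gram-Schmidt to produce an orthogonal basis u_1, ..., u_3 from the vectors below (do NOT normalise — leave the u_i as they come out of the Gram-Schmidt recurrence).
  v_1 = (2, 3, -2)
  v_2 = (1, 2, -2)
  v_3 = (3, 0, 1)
Orthogonal basis:
  u_1 = (2, 3, -2)
  u_2 = (-7/17, -2/17, -10/17)
  u_3 = (10/9, -10/9, -5/9)

Apply the Gram-Schmidt recurrence
  u_1 = v_1
  u_i = v_i − Σ_{j<i} ((v_i · u_j) / (u_j · u_j)) · u_j.

Step by step this gives:
  u_1 = (2, 3, -2)
  u_2 = (-7/17, -2/17, -10/17)
  u_3 = (10/9, -10/9, -5/9)

Orthogonality check:
  u_2 · u_1 = 0 (should be 0)
  u_3 · u_1 = 0 (should be 0)
  u_3 · u_2 = 0 (should be 0)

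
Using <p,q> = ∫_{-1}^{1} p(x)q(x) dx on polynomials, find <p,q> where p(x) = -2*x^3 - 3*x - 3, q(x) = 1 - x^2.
<p,q> = -4

Expand the product: p(x)·q(x) = 2*x^5 + x^3 + 3*x^2 - 3*x - 3.
∫_{-1}^{1} of each monomial x^k gives [2/(k+1) if k even, 0 if k odd]. Integrating term-by-term (or equivalently evaluating the antiderivative F(x) = x^6/3 + x^4/4 + x^3 - 3*x^2/2 - 3*x at the endpoints):
  F(1) − F(−1) = -35/12 − (13/12) = -4.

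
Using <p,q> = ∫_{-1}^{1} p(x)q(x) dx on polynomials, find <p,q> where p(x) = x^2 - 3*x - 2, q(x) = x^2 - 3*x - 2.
<p,q> = 176/15

Expand the product: p(x)·q(x) = x^4 - 6*x^3 + 5*x^2 + 12*x + 4.
∫_{-1}^{1} of each monomial x^k gives [2/(k+1) if k even, 0 if k odd]. Integrating term-by-term (or equivalently evaluating the antiderivative F(x) = x^5/5 - 3*x^4/2 + 5*x^3/3 + 6*x^2 + 4*x at the endpoints):
  F(1) − F(−1) = 311/30 − (-41/30) = 176/15.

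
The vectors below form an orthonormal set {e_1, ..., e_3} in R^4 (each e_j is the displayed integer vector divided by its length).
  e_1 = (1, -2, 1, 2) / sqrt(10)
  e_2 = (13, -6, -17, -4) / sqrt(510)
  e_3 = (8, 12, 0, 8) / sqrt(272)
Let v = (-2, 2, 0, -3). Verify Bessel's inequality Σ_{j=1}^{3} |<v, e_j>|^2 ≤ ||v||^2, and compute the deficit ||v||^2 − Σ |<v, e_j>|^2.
Σ |<v, e_j>|^2 = 50/3; ||v||^2 = 17; deficit = 1/3

Write each e_j = u_j / sqrt(<u_j, u_j>) where u_j is the displayed integer vector. Then <v, e_j> = <v, u_j> / sqrt(<u_j, u_j>), so |<v, e_j>|^2 = <v, u_j>^2 / <u_j, u_j>.
Coefficients: <v, e_1> = -12/sqrt(10), <v, e_2> = -26/sqrt(510), <v, e_3> = -16/sqrt(272).
Square and sum: Σ |<v, e_j>|^2 = 50/3.
Compute ||v||^2 = v·v = 17.
Deficit = 17 − 50/3 = 1/3 ≥ 0, confirming Bessel's inequality. (The deficit equals ||v − Σ <v,e_j> e_j||^2, the squared distance from v to span{e_j}.)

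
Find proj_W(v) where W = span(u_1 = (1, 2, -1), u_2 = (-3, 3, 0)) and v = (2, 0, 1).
proj_W(v) = (17/11, -5/11, -4/11)

Set up U = [u_1 | ... | u_2] ∈ R^(3×2). The projector onto W = col(U) is P = U (U^T U)^(-1) U^T.
Compute U^T U =
  [6, 3]
  [3, 18],
and U^T v = (1, -6).
Solve U^T U · c = U^T v for the coefficients: c = (4/11, -13/33). The projection is proj_W(v) = U c.
Check: (v - proj_W(v)) · u_1 = 0  (should be 0).
Check: (v - proj_W(v)) · u_2 = 0  (should be 0).
Result: proj_W(v) = (17/11, -5/11, -4/11).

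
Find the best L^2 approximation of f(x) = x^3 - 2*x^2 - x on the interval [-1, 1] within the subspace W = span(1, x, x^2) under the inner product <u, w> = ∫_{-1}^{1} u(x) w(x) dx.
g(x) = -2*x^2 - 2*x/5

The best approximation g ∈ W is the orthogonal projection of f onto W. Writing g = a_0 + a_1 x + a_2 x^2, the coefficients solve the normal equations G · a = b where
  G_{ij} = <φ_i, φ_j> and b_i = <f, φ_i>, with φ_0 = 1, φ_1 = x, φ_2 = x^2.
G =
  [2, 0, 2/3]
  [0, 2/3, 0]
  [2/3, 0, 2/5],
b = (-4/3, -4/15, -4/5).
Solving gives a_0 = 0, a_1 = -2/5, a_2 = -2, so
  g(x) = -2*x^2 - 2*x/5.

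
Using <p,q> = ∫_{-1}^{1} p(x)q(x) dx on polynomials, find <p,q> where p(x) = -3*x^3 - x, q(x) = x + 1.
<p,q> = -28/15

Expand the product: p(x)·q(x) = -3*x^4 - 3*x^3 - x^2 - x.
∫_{-1}^{1} of each monomial x^k gives [2/(k+1) if k even, 0 if k odd]. Integrating term-by-term (or equivalently evaluating the antiderivative F(x) = -3*x^5/5 - 3*x^4/4 - x^3/3 - x^2/2 at the endpoints):
  F(1) − F(−1) = -131/60 − (-19/60) = -28/15.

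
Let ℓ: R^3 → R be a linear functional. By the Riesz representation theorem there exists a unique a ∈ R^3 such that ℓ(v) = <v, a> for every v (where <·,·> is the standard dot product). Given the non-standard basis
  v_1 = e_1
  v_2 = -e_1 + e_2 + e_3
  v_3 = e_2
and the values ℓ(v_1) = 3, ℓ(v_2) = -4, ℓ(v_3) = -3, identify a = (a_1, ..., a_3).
a = (3, -3, 2)

Write a = (a_1, ..., a_3) in the standard basis. For each basis vector v_i, ℓ(v_i) = <v_i, a> is a linear equation in the a_j's. Collect the n equations into a matrix system V a = ℓ, where row i of V is v_i (expressed in the standard basis). Since V is invertible (lower-triangular with 1s on the diagonal, up to permutation), solve by back-substitution:
  V =
[[1, 0, 0],
 [-1, 1, 1],
 [0, 1, 0]]
  V a = (3, -4, -3)
Solving gives a = (3, -3, 2).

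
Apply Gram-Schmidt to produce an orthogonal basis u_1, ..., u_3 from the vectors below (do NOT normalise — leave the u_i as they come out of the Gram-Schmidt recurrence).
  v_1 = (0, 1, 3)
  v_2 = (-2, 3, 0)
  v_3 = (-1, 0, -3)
Orthogonal basis:
  u_1 = (0, 1, 3)
  u_2 = (-2, 27/10, -9/10)
  u_3 = (-27/121, -18/121, 6/121)

Apply the Gram-Schmidt recurrence
  u_1 = v_1
  u_i = v_i − Σ_{j<i} ((v_i · u_j) / (u_j · u_j)) · u_j.

Step by step this gives:
  u_1 = (0, 1, 3)
  u_2 = (-2, 27/10, -9/10)
  u_3 = (-27/121, -18/121, 6/121)

Orthogonality check:
  u_2 · u_1 = 0 (should be 0)
  u_3 · u_1 = 0 (should be 0)
  u_3 · u_2 = 0 (should be 0)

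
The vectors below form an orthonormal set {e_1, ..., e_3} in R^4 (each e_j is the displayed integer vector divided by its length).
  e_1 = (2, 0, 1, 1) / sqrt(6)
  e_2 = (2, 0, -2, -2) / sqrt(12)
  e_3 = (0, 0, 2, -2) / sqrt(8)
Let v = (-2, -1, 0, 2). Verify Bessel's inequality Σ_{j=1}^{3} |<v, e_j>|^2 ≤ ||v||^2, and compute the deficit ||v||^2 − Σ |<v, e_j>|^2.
Σ |<v, e_j>|^2 = 8; ||v||^2 = 9; deficit = 1

Write each e_j = u_j / sqrt(<u_j, u_j>) where u_j is the displayed integer vector. Then <v, e_j> = <v, u_j> / sqrt(<u_j, u_j>), so |<v, e_j>|^2 = <v, u_j>^2 / <u_j, u_j>.
Coefficients: <v, e_1> = -2/sqrt(6), <v, e_2> = -8/sqrt(12), <v, e_3> = -4/sqrt(8).
Square and sum: Σ |<v, e_j>|^2 = 8.
Compute ||v||^2 = v·v = 9.
Deficit = 9 − 8 = 1 ≥ 0, confirming Bessel's inequality. (The deficit equals ||v − Σ <v,e_j> e_j||^2, the squared distance from v to span{e_j}.)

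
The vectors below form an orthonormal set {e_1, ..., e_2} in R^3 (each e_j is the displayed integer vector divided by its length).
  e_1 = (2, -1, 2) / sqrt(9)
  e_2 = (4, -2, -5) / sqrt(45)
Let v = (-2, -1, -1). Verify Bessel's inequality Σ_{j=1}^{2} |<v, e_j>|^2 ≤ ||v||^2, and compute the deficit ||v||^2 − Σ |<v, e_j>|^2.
Σ |<v, e_j>|^2 = 14/5; ||v||^2 = 6; deficit = 16/5

Write each e_j = u_j / sqrt(<u_j, u_j>) where u_j is the displayed integer vector. Then <v, e_j> = <v, u_j> / sqrt(<u_j, u_j>), so |<v, e_j>|^2 = <v, u_j>^2 / <u_j, u_j>.
Coefficients: <v, e_1> = -5/sqrt(9), <v, e_2> = -1/sqrt(45).
Square and sum: Σ |<v, e_j>|^2 = 14/5.
Compute ||v||^2 = v·v = 6.
Deficit = 6 − 14/5 = 16/5 ≥ 0, confirming Bessel's inequality. (The deficit equals ||v − Σ <v,e_j> e_j||^2, the squared distance from v to span{e_j}.)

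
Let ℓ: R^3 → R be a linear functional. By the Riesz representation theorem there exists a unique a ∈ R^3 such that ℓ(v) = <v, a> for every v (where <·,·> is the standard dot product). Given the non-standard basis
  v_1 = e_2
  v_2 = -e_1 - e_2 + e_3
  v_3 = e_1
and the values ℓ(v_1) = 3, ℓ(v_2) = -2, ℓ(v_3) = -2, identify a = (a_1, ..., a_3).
a = (-2, 3, -1)

Write a = (a_1, ..., a_3) in the standard basis. For each basis vector v_i, ℓ(v_i) = <v_i, a> is a linear equation in the a_j's. Collect the n equations into a matrix system V a = ℓ, where row i of V is v_i (expressed in the standard basis). Since V is invertible (lower-triangular with 1s on the diagonal, up to permutation), solve by back-substitution:
  V =
[[0, 1, 0],
 [-1, -1, 1],
 [1, 0, 0]]
  V a = (3, -2, -2)
Solving gives a = (-2, 3, -1).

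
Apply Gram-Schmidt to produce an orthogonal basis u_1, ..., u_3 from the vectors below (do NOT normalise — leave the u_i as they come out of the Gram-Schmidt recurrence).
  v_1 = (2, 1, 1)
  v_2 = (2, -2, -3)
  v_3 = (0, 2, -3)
Orthogonal basis:
  u_1 = (2, 1, 1)
  u_2 = (7/3, -11/6, -17/6)
  u_3 = (-34/101, 272/101, -204/101)

Apply the Gram-Schmidt recurrence
  u_1 = v_1
  u_i = v_i − Σ_{j<i} ((v_i · u_j) / (u_j · u_j)) · u_j.

Step by step this gives:
  u_1 = (2, 1, 1)
  u_2 = (7/3, -11/6, -17/6)
  u_3 = (-34/101, 272/101, -204/101)

Orthogonality check:
  u_2 · u_1 = 0 (should be 0)
  u_3 · u_1 = 0 (should be 0)
  u_3 · u_2 = 0 (should be 0)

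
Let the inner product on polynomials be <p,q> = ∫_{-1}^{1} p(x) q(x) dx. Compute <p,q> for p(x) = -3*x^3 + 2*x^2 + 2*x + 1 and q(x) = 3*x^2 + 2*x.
<p,q> = 14/3

Expand the product: p(x)·q(x) = -9*x^5 + 10*x^3 + 7*x^2 + 2*x.
∫_{-1}^{1} of each monomial x^k gives [2/(k+1) if k even, 0 if k odd]. Integrating term-by-term (or equivalently evaluating the antiderivative F(x) = -3*x^6/2 + 5*x^4/2 + 7*x^3/3 + x^2 at the endpoints):
  F(1) − F(−1) = 13/3 − (-1/3) = 14/3.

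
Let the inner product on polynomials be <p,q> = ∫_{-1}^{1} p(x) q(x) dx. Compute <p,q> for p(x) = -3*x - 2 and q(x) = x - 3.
<p,q> = 10

Expand the product: p(x)·q(x) = -3*x^2 + 7*x + 6.
∫_{-1}^{1} of each monomial x^k gives [2/(k+1) if k even, 0 if k odd]. Integrating term-by-term (or equivalently evaluating the antiderivative F(x) = -x^3 + 7*x^2/2 + 6*x at the endpoints):
  F(1) − F(−1) = 17/2 − (-3/2) = 10.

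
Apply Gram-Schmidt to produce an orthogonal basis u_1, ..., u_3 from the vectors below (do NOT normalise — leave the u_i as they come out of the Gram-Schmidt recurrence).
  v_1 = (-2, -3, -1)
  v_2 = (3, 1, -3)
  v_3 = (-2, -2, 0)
Orthogonal basis:
  u_1 = (-2, -3, -1)
  u_2 = (15/7, -2/7, -24/7)
  u_3 = (-2/23, 9/115, -7/115)

Apply the Gram-Schmidt recurrence
  u_1 = v_1
  u_i = v_i − Σ_{j<i} ((v_i · u_j) / (u_j · u_j)) · u_j.

Step by step this gives:
  u_1 = (-2, -3, -1)
  u_2 = (15/7, -2/7, -24/7)
  u_3 = (-2/23, 9/115, -7/115)

Orthogonality check:
  u_2 · u_1 = 0 (should be 0)
  u_3 · u_1 = 0 (should be 0)
  u_3 · u_2 = 0 (should be 0)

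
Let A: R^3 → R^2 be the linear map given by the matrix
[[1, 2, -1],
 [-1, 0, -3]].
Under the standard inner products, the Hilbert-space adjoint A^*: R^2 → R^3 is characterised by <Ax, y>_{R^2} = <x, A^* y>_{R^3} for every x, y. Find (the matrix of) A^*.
A^* = A^T =
[[1, -1],
 [2, 0],
 [-1, -3]]

For real matrices with standard dot products, the defining identity <Ax, y> = <x, A^* y> gives (Ax)^T y = x^T (A^*) y, i.e. x^T A^T y = x^T (A^*) y. Since this holds for all x, y, we must have A^* = A^T. Therefore
A^* =
[[1, -1],
 [2, 0],
 [-1, -3]].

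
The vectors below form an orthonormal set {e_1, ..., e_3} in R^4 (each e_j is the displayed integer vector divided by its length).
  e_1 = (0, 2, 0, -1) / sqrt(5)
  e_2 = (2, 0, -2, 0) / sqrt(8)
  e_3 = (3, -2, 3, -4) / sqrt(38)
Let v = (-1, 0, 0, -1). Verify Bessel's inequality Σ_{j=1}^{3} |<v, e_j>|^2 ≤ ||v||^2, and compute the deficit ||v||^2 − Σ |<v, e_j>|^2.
Σ |<v, e_j>|^2 = 69/95; ||v||^2 = 2; deficit = 121/95

Write each e_j = u_j / sqrt(<u_j, u_j>) where u_j is the displayed integer vector. Then <v, e_j> = <v, u_j> / sqrt(<u_j, u_j>), so |<v, e_j>|^2 = <v, u_j>^2 / <u_j, u_j>.
Coefficients: <v, e_1> = 1/sqrt(5), <v, e_2> = -2/sqrt(8), <v, e_3> = 1/sqrt(38).
Square and sum: Σ |<v, e_j>|^2 = 69/95.
Compute ||v||^2 = v·v = 2.
Deficit = 2 − 69/95 = 121/95 ≥ 0, confirming Bessel's inequality. (The deficit equals ||v − Σ <v,e_j> e_j||^2, the squared distance from v to span{e_j}.)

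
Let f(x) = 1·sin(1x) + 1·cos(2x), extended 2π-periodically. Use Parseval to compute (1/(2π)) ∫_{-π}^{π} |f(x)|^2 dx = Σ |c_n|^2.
Σ |c_n|^2 = 1

Expand |f|^2 and use orthogonality of {sin(nx), cos(mx)} on [-π, π]:
  ∫_{-π}^{π} sin(nx)^2 dx = π, ∫ cos(mx)^2 dx = π, and cross terms integrate to 0.
So ∫_{-π}^{π} f(x)^2 dx = 1^2 · π + 1^2 · π = (1 + 1)π.
Divide by 2π: (1 + 1)/2 = 1.
By Parseval, this equals Σ |c_n|^2.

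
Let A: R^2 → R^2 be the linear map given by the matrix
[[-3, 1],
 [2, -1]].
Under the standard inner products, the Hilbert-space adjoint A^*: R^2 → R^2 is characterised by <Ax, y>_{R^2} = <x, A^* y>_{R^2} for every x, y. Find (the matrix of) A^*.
A^* = A^T =
[[-3, 2],
 [1, -1]]

For real matrices with standard dot products, the defining identity <Ax, y> = <x, A^* y> gives (Ax)^T y = x^T (A^*) y, i.e. x^T A^T y = x^T (A^*) y. Since this holds for all x, y, we must have A^* = A^T. Therefore
A^* =
[[-3, 2],
 [1, -1]].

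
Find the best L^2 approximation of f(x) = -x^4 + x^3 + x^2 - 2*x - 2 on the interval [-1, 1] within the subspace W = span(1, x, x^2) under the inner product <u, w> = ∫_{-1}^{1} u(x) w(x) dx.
g(x) = x^2/7 - 7*x/5 - 67/35

The best approximation g ∈ W is the orthogonal projection of f onto W. Writing g = a_0 + a_1 x + a_2 x^2, the coefficients solve the normal equations G · a = b where
  G_{ij} = <φ_i, φ_j> and b_i = <f, φ_i>, with φ_0 = 1, φ_1 = x, φ_2 = x^2.
G =
  [2, 0, 2/3]
  [0, 2/3, 0]
  [2/3, 0, 2/5],
b = (-56/15, -14/15, -128/105).
Solving gives a_0 = -67/35, a_1 = -7/5, a_2 = 1/7, so
  g(x) = x^2/7 - 7*x/5 - 67/35.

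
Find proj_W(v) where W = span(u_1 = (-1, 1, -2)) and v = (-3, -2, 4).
proj_W(v) = (7/6, -7/6, 7/3)

Set up U = [u_1 | ... | u_1] ∈ R^(3×1). The projector onto W = col(U) is P = U (U^T U)^(-1) U^T.
Compute U^T U =
  [6],
and U^T v = (-7).
Solve U^T U · c = U^T v for the coefficients: c = (-7/6). The projection is proj_W(v) = U c.
Check: (v - proj_W(v)) · u_1 = 0  (should be 0).
Result: proj_W(v) = (7/6, -7/6, 7/3).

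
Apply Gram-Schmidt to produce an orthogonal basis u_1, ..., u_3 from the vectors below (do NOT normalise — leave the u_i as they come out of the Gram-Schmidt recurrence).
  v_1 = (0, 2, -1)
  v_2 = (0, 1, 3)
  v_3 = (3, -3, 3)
Orthogonal basis:
  u_1 = (0, 2, -1)
  u_2 = (0, 7/5, 14/5)
  u_3 = (3, 0, 0)

Apply the Gram-Schmidt recurrence
  u_1 = v_1
  u_i = v_i − Σ_{j<i} ((v_i · u_j) / (u_j · u_j)) · u_j.

Step by step this gives:
  u_1 = (0, 2, -1)
  u_2 = (0, 7/5, 14/5)
  u_3 = (3, 0, 0)

Orthogonality check:
  u_2 · u_1 = 0 (should be 0)
  u_3 · u_1 = 0 (should be 0)
  u_3 · u_2 = 0 (should be 0)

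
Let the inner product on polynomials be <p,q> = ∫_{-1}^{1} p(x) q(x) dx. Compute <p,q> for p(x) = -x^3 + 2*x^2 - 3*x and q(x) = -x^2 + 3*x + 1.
<p,q> = -20/3

Expand the product: p(x)·q(x) = x^5 - 5*x^4 + 8*x^3 - 7*x^2 - 3*x.
∫_{-1}^{1} of each monomial x^k gives [2/(k+1) if k even, 0 if k odd]. Integrating term-by-term (or equivalently evaluating the antiderivative F(x) = x^6/6 - x^5 + 2*x^4 - 7*x^3/3 - 3*x^2/2 at the endpoints):
  F(1) − F(−1) = -8/3 − (4) = -20/3.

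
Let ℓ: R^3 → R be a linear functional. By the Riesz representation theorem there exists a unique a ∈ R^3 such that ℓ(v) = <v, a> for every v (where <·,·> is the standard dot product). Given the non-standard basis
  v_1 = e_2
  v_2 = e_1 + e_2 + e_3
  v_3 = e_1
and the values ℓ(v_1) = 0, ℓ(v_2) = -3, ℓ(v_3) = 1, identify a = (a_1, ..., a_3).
a = (1, 0, -4)

Write a = (a_1, ..., a_3) in the standard basis. For each basis vector v_i, ℓ(v_i) = <v_i, a> is a linear equation in the a_j's. Collect the n equations into a matrix system V a = ℓ, where row i of V is v_i (expressed in the standard basis). Since V is invertible (lower-triangular with 1s on the diagonal, up to permutation), solve by back-substitution:
  V =
[[0, 1, 0],
 [1, 1, 1],
 [1, 0, 0]]
  V a = (0, -3, 1)
Solving gives a = (1, 0, -4).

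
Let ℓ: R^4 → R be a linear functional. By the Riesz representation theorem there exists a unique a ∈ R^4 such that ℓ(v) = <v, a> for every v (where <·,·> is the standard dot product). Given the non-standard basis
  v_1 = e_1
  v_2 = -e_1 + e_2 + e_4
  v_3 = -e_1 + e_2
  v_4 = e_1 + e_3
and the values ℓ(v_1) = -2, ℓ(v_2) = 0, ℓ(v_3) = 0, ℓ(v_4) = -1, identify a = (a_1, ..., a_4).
a = (-2, -2, 1, 0)

Write a = (a_1, ..., a_4) in the standard basis. For each basis vector v_i, ℓ(v_i) = <v_i, a> is a linear equation in the a_j's. Collect the n equations into a matrix system V a = ℓ, where row i of V is v_i (expressed in the standard basis). Since V is invertible (lower-triangular with 1s on the diagonal, up to permutation), solve by back-substitution:
  V =
[[1, 0, 0, 0],
 [-1, 1, 0, 1],
 [-1, 1, 0, 0],
 [1, 0, 1, 0]]
  V a = (-2, 0, 0, -1)
Solving gives a = (-2, -2, 1, 0).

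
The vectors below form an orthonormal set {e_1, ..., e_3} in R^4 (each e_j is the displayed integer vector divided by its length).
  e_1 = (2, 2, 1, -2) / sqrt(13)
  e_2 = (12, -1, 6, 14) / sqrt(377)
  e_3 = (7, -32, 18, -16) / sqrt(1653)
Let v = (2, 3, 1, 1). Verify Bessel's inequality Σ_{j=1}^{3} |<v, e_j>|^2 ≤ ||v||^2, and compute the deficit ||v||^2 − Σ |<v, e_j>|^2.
Σ |<v, e_j>|^2 = 830/57; ||v||^2 = 15; deficit = 25/57

Write each e_j = u_j / sqrt(<u_j, u_j>) where u_j is the displayed integer vector. Then <v, e_j> = <v, u_j> / sqrt(<u_j, u_j>), so |<v, e_j>|^2 = <v, u_j>^2 / <u_j, u_j>.
Coefficients: <v, e_1> = 9/sqrt(13), <v, e_2> = 41/sqrt(377), <v, e_3> = -80/sqrt(1653).
Square and sum: Σ |<v, e_j>|^2 = 830/57.
Compute ||v||^2 = v·v = 15.
Deficit = 15 − 830/57 = 25/57 ≥ 0, confirming Bessel's inequality. (The deficit equals ||v − Σ <v,e_j> e_j||^2, the squared distance from v to span{e_j}.)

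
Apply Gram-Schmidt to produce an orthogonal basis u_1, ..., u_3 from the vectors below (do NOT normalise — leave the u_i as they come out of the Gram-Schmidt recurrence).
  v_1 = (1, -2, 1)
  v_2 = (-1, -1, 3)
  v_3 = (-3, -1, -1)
Orthogonal basis:
  u_1 = (1, -2, 1)
  u_2 = (-5/3, 1/3, 7/3)
  u_3 = (-11/5, -44/25, -33/25)

Apply the Gram-Schmidt recurrence
  u_1 = v_1
  u_i = v_i − Σ_{j<i} ((v_i · u_j) / (u_j · u_j)) · u_j.

Step by step this gives:
  u_1 = (1, -2, 1)
  u_2 = (-5/3, 1/3, 7/3)
  u_3 = (-11/5, -44/25, -33/25)

Orthogonality check:
  u_2 · u_1 = 0 (should be 0)
  u_3 · u_1 = 0 (should be 0)
  u_3 · u_2 = 0 (should be 0)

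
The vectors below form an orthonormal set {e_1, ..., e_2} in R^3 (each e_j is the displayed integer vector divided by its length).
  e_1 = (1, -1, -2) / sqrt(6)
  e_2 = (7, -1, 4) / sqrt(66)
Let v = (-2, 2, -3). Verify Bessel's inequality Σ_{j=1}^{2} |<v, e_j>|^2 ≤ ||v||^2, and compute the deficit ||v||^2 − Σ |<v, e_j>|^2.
Σ |<v, e_j>|^2 = 138/11; ||v||^2 = 17; deficit = 49/11

Write each e_j = u_j / sqrt(<u_j, u_j>) where u_j is the displayed integer vector. Then <v, e_j> = <v, u_j> / sqrt(<u_j, u_j>), so |<v, e_j>|^2 = <v, u_j>^2 / <u_j, u_j>.
Coefficients: <v, e_1> = 2/sqrt(6), <v, e_2> = -28/sqrt(66).
Square and sum: Σ |<v, e_j>|^2 = 138/11.
Compute ||v||^2 = v·v = 17.
Deficit = 17 − 138/11 = 49/11 ≥ 0, confirming Bessel's inequality. (The deficit equals ||v − Σ <v,e_j> e_j||^2, the squared distance from v to span{e_j}.)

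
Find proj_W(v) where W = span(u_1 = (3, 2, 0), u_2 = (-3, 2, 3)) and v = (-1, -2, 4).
proj_W(v) = (-69/29, 2/29, 36/29)

Set up U = [u_1 | ... | u_2] ∈ R^(3×2). The projector onto W = col(U) is P = U (U^T U)^(-1) U^T.
Compute U^T U =
  [13, -5]
  [-5, 22],
and U^T v = (-7, 11).
Solve U^T U · c = U^T v for the coefficients: c = (-11/29, 12/29). The projection is proj_W(v) = U c.
Check: (v - proj_W(v)) · u_1 = 0  (should be 0).
Check: (v - proj_W(v)) · u_2 = 0  (should be 0).
Result: proj_W(v) = (-69/29, 2/29, 36/29).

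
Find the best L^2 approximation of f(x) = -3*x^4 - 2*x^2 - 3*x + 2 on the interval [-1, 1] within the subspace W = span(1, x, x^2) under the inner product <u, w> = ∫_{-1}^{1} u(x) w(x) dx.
g(x) = -32*x^2/7 - 3*x + 79/35

The best approximation g ∈ W is the orthogonal projection of f onto W. Writing g = a_0 + a_1 x + a_2 x^2, the coefficients solve the normal equations G · a = b where
  G_{ij} = <φ_i, φ_j> and b_i = <f, φ_i>, with φ_0 = 1, φ_1 = x, φ_2 = x^2.
G =
  [2, 0, 2/3]
  [0, 2/3, 0]
  [2/3, 0, 2/5],
b = (22/15, -2, -34/105).
Solving gives a_0 = 79/35, a_1 = -3, a_2 = -32/7, so
  g(x) = -32*x^2/7 - 3*x + 79/35.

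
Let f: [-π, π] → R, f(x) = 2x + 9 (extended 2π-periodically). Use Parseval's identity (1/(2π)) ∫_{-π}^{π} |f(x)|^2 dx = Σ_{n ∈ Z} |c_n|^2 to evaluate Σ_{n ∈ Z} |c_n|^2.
Σ |c_n|^2 = 4π^2/3 + 81

Expand and integrate term by term over [-π, π]:
  ∫ (2x)^2 dx = 4·(2π^3/3); ∫ 2·2·(9)·x dx = 0 (odd integrand); ∫ 9^2 dx = 81·2π.
So (1/(2π)) ∫_{-π}^{π} (2x + 9)^2 dx = 4π^2/3 + 81 = 4π^2/3 + 81.
Parseval ⇒ Σ |c_n|^2 = 4π^2/3 + 81.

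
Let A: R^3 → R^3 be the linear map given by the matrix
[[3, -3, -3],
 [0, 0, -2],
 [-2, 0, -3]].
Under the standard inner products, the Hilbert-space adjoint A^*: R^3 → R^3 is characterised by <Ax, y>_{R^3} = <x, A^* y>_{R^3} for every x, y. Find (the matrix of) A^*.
A^* = A^T =
[[3, 0, -2],
 [-3, 0, 0],
 [-3, -2, -3]]

For real matrices with standard dot products, the defining identity <Ax, y> = <x, A^* y> gives (Ax)^T y = x^T (A^*) y, i.e. x^T A^T y = x^T (A^*) y. Since this holds for all x, y, we must have A^* = A^T. Therefore
A^* =
[[3, 0, -2],
 [-3, 0, 0],
 [-3, -2, -3]].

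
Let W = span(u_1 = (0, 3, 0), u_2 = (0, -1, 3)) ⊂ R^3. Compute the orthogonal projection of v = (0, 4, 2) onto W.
proj_W(v) = (0, 4, 2)

Set up U = [u_1 | ... | u_2] ∈ R^(3×2). The projector onto W = col(U) is P = U (U^T U)^(-1) U^T.
Compute U^T U =
  [9, -3]
  [-3, 10],
and U^T v = (12, 2).
Solve U^T U · c = U^T v for the coefficients: c = (14/9, 2/3). The projection is proj_W(v) = U c.
Check: (v - proj_W(v)) · u_1 = 0  (should be 0).
Check: (v - proj_W(v)) · u_2 = 0  (should be 0).
Result: proj_W(v) = (0, 4, 2).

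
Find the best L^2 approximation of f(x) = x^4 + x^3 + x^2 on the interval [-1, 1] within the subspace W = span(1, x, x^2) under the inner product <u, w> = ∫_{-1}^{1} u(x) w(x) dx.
g(x) = 13*x^2/7 + 3*x/5 - 3/35

The best approximation g ∈ W is the orthogonal projection of f onto W. Writing g = a_0 + a_1 x + a_2 x^2, the coefficients solve the normal equations G · a = b where
  G_{ij} = <φ_i, φ_j> and b_i = <f, φ_i>, with φ_0 = 1, φ_1 = x, φ_2 = x^2.
G =
  [2, 0, 2/3]
  [0, 2/3, 0]
  [2/3, 0, 2/5],
b = (16/15, 2/5, 24/35).
Solving gives a_0 = -3/35, a_1 = 3/5, a_2 = 13/7, so
  g(x) = 13*x^2/7 + 3*x/5 - 3/35.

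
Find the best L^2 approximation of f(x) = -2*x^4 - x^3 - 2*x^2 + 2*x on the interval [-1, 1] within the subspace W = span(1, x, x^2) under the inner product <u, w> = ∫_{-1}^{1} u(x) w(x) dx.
g(x) = -26*x^2/7 + 7*x/5 + 6/35

The best approximation g ∈ W is the orthogonal projection of f onto W. Writing g = a_0 + a_1 x + a_2 x^2, the coefficients solve the normal equations G · a = b where
  G_{ij} = <φ_i, φ_j> and b_i = <f, φ_i>, with φ_0 = 1, φ_1 = x, φ_2 = x^2.
G =
  [2, 0, 2/3]
  [0, 2/3, 0]
  [2/3, 0, 2/5],
b = (-32/15, 14/15, -48/35).
Solving gives a_0 = 6/35, a_1 = 7/5, a_2 = -26/7, so
  g(x) = -26*x^2/7 + 7*x/5 + 6/35.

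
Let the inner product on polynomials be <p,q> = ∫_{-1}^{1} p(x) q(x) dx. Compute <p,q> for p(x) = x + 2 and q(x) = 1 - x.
<p,q> = 10/3

Expand the product: p(x)·q(x) = -x^2 - x + 2.
∫_{-1}^{1} of each monomial x^k gives [2/(k+1) if k even, 0 if k odd]. Integrating term-by-term (or equivalently evaluating the antiderivative F(x) = -x^3/3 - x^2/2 + 2*x at the endpoints):
  F(1) − F(−1) = 7/6 − (-13/6) = 10/3.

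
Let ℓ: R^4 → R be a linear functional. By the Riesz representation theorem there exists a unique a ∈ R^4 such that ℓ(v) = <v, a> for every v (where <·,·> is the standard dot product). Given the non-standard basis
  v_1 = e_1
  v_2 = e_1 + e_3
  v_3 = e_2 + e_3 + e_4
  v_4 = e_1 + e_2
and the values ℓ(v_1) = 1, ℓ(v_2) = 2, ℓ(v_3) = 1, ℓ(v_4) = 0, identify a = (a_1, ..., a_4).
a = (1, -1, 1, 1)

Write a = (a_1, ..., a_4) in the standard basis. For each basis vector v_i, ℓ(v_i) = <v_i, a> is a linear equation in the a_j's. Collect the n equations into a matrix system V a = ℓ, where row i of V is v_i (expressed in the standard basis). Since V is invertible (lower-triangular with 1s on the diagonal, up to permutation), solve by back-substitution:
  V =
[[1, 0, 0, 0],
 [1, 0, 1, 0],
 [0, 1, 1, 1],
 [1, 1, 0, 0]]
  V a = (1, 2, 1, 0)
Solving gives a = (1, -1, 1, 1).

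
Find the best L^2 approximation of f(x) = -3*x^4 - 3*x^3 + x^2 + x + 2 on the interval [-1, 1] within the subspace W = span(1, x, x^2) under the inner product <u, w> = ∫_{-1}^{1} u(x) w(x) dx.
g(x) = -11*x^2/7 - 4*x/5 + 79/35

The best approximation g ∈ W is the orthogonal projection of f onto W. Writing g = a_0 + a_1 x + a_2 x^2, the coefficients solve the normal equations G · a = b where
  G_{ij} = <φ_i, φ_j> and b_i = <f, φ_i>, with φ_0 = 1, φ_1 = x, φ_2 = x^2.
G =
  [2, 0, 2/3]
  [0, 2/3, 0]
  [2/3, 0, 2/5],
b = (52/15, -8/15, 92/105).
Solving gives a_0 = 79/35, a_1 = -4/5, a_2 = -11/7, so
  g(x) = -11*x^2/7 - 4*x/5 + 79/35.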